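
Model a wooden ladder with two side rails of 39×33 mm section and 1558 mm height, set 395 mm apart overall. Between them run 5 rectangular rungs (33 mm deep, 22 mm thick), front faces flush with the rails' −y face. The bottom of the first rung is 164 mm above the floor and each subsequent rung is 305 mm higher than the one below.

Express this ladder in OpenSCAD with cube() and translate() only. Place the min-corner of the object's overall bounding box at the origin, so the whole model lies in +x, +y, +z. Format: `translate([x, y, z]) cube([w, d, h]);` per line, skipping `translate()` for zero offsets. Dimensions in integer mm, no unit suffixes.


cube([39, 33, 1558]);
translate([356, 0, 0]) cube([39, 33, 1558]);
translate([39, 0, 164]) cube([317, 33, 22]);
translate([39, 0, 469]) cube([317, 33, 22]);
translate([39, 0, 774]) cube([317, 33, 22]);
translate([39, 0, 1079]) cube([317, 33, 22]);
translate([39, 0, 1384]) cube([317, 33, 22]);


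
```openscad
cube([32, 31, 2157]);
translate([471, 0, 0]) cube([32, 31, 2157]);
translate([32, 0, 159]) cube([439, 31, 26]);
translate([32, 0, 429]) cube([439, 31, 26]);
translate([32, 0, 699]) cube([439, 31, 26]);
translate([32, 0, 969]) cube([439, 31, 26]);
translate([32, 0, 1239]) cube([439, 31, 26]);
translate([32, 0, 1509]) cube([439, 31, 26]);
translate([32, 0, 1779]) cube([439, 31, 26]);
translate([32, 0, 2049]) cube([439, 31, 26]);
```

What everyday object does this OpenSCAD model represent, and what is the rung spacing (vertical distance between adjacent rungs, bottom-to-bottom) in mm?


A ladder. The rung spacing is 270 mm.

Two tall 32×31 posts with 8 short bars between them — a ladder. Adjacent rungs sit at z = 159 and z = 429, so the spacing is 429 − 159 = 270 mm.


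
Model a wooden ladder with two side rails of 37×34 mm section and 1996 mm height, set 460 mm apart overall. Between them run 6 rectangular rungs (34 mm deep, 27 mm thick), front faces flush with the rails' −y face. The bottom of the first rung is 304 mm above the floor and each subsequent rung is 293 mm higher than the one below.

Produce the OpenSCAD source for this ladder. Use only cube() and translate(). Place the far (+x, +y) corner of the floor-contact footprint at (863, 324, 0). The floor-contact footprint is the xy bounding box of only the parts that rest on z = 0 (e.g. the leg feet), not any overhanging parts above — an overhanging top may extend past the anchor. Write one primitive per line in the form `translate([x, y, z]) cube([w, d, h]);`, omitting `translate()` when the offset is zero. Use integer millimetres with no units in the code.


translate([403, 290, 0]) cube([37, 34, 1996]);
translate([826, 290, 0]) cube([37, 34, 1996]);
translate([440, 290, 304]) cube([386, 34, 27]);
translate([440, 290, 597]) cube([386, 34, 27]);
translate([440, 290, 890]) cube([386, 34, 27]);
translate([440, 290, 1183]) cube([386, 34, 27]);
translate([440, 290, 1476]) cube([386, 34, 27]);
translate([440, 290, 1769]) cube([386, 34, 27]);


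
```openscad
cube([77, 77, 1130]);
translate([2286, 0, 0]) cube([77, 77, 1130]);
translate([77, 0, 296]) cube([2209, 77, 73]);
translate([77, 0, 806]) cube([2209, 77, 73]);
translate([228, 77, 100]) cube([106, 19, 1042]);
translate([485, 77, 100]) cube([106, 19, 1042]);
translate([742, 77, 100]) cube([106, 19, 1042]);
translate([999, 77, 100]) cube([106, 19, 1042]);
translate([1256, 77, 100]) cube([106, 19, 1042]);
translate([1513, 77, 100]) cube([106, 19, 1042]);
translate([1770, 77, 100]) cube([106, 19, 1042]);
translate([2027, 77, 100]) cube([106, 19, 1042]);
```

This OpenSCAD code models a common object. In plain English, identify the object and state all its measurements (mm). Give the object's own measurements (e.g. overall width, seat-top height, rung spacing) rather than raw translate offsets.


A fence section. Two 77×77 mm posts, 1130 mm tall, stand on the floor with a clear span of 2209 mm between their inner faces. Two horizontal rails of 77×73 mm section span the gap between the posts with their undersides at z = 296 mm and z = 806 mm, flush with the posts' −y face. 8 pickets, each 106 mm wide, 19 mm thick and 1042 mm tall, are fixed to the +y face of the rails with their bottoms at z = 100 mm, spaced across the span with a 151 mm gap after the −x post and between neighbouring pickets, with 153 mm left before the +x post.


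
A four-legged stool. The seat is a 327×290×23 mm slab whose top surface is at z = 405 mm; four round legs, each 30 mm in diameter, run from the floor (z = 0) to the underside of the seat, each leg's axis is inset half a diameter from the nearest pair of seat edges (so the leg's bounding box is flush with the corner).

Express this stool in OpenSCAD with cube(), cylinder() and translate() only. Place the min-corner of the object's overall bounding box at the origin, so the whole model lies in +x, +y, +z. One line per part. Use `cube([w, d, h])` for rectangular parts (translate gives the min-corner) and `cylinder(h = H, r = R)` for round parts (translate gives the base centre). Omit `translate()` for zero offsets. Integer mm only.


translate([0, 0, 382]) cube([327, 290, 23]);
translate([15, 15, 0]) cylinder(h = 382, r = 15);
translate([312, 15, 0]) cylinder(h = 382, r = 15);
translate([15, 275, 0]) cylinder(h = 382, r = 15);
translate([312, 275, 0]) cylinder(h = 382, r = 15);


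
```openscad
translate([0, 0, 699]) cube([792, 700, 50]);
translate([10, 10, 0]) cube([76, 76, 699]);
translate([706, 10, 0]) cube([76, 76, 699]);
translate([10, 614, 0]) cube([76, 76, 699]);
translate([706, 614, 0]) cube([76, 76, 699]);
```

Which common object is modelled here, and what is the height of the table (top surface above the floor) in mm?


A table. The table height is 749 mm.

A 792×700×50 slab sits at z = 699 on four 76 mm square posts — a table. The top surface is at 699 + 50 = 749 mm.


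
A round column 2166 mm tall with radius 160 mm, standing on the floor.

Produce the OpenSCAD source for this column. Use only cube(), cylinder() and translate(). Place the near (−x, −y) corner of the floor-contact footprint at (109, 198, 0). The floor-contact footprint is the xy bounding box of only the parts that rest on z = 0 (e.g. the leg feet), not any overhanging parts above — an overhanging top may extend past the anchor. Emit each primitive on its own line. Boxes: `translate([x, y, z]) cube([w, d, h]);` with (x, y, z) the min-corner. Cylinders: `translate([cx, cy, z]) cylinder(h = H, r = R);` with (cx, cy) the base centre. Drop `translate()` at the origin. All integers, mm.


translate([269, 358, 0]) cylinder(h = 2166, r = 160);


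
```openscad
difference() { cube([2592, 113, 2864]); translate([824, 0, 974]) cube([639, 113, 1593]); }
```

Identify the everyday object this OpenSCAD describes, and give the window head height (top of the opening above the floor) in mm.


A wall with a window opening. The window head height is 2567 mm.

A wall with a rectangular opening subtracted — a window. Sill at z = 974, opening 1593 mm tall, so the head is at 974 + 1593 = 2567 mm.


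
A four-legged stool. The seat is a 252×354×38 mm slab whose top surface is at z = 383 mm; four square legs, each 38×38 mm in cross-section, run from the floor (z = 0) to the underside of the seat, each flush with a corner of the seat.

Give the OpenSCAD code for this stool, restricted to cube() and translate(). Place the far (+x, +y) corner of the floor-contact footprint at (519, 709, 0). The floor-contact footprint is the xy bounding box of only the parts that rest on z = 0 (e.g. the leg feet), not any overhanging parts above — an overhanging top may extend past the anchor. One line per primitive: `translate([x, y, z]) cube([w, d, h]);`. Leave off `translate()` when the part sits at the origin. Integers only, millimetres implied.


translate([267, 355, 345]) cube([252, 354, 38]);
translate([267, 355, 0]) cube([38, 38, 345]);
translate([481, 355, 0]) cube([38, 38, 345]);
translate([267, 671, 0]) cube([38, 38, 345]);
translate([481, 671, 0]) cube([38, 38, 345]);


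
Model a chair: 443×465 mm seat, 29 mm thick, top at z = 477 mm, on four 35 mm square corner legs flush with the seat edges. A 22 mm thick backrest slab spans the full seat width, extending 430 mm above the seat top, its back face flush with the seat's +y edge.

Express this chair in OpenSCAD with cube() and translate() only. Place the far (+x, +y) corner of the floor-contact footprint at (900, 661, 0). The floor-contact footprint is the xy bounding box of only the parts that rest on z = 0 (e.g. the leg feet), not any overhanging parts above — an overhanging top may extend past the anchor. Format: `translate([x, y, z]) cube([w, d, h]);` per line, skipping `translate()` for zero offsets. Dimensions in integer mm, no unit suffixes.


translate([457, 196, 448]) cube([443, 465, 29]);
translate([457, 196, 0]) cube([35, 35, 448]);
translate([865, 196, 0]) cube([35, 35, 448]);
translate([457, 626, 0]) cube([35, 35, 448]);
translate([865, 626, 0]) cube([35, 35, 448]);
translate([457, 639, 477]) cube([443, 22, 430]);


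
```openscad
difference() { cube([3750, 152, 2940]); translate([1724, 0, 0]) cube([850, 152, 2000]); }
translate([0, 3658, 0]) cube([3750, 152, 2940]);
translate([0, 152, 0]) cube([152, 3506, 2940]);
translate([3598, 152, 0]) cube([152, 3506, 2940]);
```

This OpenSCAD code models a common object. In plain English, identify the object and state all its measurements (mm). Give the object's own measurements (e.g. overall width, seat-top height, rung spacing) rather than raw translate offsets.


A single room: four walls, each 2940 mm tall and 152 mm thick, enclosing an outside footprint 3750×3810 mm (x × y), no floor or roof. The front and back walls (−y and +y sides) run the full x-width; the side walls fit between their inner faces. A door opening 850 mm wide and 2000 mm tall is cut through the front wall from the floor up, its −x edge 1724 mm from the wall's −x end.


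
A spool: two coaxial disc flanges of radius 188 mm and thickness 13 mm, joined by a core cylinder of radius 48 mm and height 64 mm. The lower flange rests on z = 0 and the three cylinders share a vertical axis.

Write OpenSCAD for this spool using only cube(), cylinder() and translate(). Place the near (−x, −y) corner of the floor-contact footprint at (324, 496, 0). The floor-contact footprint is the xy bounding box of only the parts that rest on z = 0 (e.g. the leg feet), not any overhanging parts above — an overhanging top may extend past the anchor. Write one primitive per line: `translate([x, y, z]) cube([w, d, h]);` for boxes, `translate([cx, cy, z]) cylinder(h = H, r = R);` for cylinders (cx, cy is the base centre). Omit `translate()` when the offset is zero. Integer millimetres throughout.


translate([512, 684, 0]) cylinder(h = 13, r = 188);
translate([512, 684, 13]) cylinder(h = 64, r = 48);
translate([512, 684, 77]) cylinder(h = 13, r = 188);


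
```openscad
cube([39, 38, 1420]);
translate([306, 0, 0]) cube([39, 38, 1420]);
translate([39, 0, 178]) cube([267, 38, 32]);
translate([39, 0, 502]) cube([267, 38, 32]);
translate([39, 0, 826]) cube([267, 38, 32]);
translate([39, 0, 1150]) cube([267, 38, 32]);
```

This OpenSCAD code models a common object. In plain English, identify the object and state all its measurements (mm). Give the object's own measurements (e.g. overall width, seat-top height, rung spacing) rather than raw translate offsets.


A straight ladder. Two 39×38 mm vertical rails, 1420 mm tall, stand 345 mm apart (outside-to-outside) with their front faces coplanar on the −y side. 4 rungs, each 38 mm deep and 32 mm tall, span between the inner faces of the rails, front faces flush with the rails. The lowest rung's underside is at z = 178 mm and rungs are spaced 324 mm apart (underside to underside).


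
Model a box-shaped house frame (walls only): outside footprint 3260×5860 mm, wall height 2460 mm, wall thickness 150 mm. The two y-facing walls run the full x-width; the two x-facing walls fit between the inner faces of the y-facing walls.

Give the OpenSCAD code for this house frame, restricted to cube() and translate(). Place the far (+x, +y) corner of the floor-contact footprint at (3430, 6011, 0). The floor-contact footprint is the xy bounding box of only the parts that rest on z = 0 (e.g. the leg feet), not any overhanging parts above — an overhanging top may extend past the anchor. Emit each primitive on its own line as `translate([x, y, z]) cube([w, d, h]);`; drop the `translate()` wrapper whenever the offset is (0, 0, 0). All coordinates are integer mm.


translate([170, 151, 0]) cube([3260, 150, 2460]);
translate([170, 5861, 0]) cube([3260, 150, 2460]);
translate([170, 301, 0]) cube([150, 5560, 2460]);
translate([3280, 301, 0]) cube([150, 5560, 2460]);


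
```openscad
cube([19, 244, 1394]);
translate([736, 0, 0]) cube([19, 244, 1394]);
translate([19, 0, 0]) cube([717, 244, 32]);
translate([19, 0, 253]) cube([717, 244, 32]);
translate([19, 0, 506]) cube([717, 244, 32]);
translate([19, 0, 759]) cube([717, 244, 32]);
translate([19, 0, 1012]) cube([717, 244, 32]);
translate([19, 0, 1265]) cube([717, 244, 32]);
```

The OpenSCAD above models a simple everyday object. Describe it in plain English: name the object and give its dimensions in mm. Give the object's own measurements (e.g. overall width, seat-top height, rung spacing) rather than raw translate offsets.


An open bookshelf. Two side panels, each 19 mm thick, 244 mm deep and 1394 mm tall, stand 755 mm apart (outside-to-outside). Between them sit 6 shelves, each 32 mm thick and 244 mm deep, spanning the full gap between the sides. The bottom shelf rests on the floor (its underside at z = 0) and the clear gap between one shelf's top and the next shelf's underside is 221 mm.


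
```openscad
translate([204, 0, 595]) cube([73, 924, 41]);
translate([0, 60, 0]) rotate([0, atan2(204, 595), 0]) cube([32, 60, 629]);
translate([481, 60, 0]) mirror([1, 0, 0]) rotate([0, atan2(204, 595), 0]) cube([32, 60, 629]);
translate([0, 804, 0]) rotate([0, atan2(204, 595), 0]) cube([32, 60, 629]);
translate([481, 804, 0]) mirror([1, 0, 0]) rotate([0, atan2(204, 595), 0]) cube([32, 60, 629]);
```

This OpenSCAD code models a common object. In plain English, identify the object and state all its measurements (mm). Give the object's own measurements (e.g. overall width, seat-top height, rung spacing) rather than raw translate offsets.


A sawhorse. A 73×924×41 mm beam (x, y, z) sits on two A-frame leg pairs. Each pair is two raked legs of 32×60 mm section (60 mm along y) splaying symmetrically in x. Each leg rises 595 mm vertically over 204 mm of horizontal reach and is 629 mm long along its own axis. Every leg's outer bottom edge rests on the floor and its outer top edge meets a bottom edge of the beam — the left legs (tilting toward +x) meet the beam's −x bottom edge, the right legs (their mirror images, tilting toward −x) meet its +x bottom edge — so the leg tops tuck under the beam, the beam's underside is 595 mm above the floor, and the feet are 481 mm apart outside-to-outside with the beam centred between them. The two leg pairs are set in 60 mm from either end of the beam.


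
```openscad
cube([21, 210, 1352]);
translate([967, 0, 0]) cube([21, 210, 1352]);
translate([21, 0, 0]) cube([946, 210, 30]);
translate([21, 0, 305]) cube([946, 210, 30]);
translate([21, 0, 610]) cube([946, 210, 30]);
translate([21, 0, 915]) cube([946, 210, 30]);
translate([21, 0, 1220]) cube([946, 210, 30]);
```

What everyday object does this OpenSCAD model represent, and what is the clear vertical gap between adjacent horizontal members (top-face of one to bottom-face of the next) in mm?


A bookshelf. The clear shelf gap is 275 mm.

Two tall side panels with 5 horizontal boards between them — a bookshelf. The first two shelf undersides are at z = 0 and z = 305; with shelf thickness 30, the clear gap is 305 − 0 − 30 = 275 mm.


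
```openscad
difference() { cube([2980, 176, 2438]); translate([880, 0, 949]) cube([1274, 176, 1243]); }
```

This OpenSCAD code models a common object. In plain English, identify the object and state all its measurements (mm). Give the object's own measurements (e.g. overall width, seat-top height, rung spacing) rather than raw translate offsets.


A wall 2980 mm long (x), 176 mm thick (y), 2438 mm tall, with a rectangular window opening cut through it. The opening is 1274 mm wide and 1243 mm tall; its sill is at z = 949 mm and its near (−x) edge is 880 mm from the wall's −x end. The opening passes through the full wall thickness.


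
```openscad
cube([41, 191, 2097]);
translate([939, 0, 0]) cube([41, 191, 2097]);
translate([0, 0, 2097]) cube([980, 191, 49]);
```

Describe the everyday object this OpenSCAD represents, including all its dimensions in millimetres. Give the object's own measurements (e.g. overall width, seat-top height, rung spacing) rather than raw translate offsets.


A door frame. The clear opening is 898 mm wide and 2097 mm high. Two 41 mm wide jambs, 191 mm deep, stand either side of the opening from the floor to the top of the opening. A 49 mm thick head sits across the top of both jambs, spanning the full outside width of the frame.


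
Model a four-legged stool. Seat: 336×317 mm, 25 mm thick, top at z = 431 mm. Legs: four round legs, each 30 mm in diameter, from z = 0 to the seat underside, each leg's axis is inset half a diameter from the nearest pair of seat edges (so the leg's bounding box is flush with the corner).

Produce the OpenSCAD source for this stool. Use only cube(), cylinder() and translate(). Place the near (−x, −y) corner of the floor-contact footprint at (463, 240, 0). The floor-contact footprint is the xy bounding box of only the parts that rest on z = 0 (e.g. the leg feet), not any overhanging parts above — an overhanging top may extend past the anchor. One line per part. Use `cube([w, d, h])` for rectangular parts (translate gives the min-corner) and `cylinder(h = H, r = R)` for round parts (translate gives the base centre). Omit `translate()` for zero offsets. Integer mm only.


translate([463, 240, 406]) cube([336, 317, 25]);
translate([478, 255, 0]) cylinder(h = 406, r = 15);
translate([784, 255, 0]) cylinder(h = 406, r = 15);
translate([478, 542, 0]) cylinder(h = 406, r = 15);
translate([784, 542, 0]) cylinder(h = 406, r = 15);


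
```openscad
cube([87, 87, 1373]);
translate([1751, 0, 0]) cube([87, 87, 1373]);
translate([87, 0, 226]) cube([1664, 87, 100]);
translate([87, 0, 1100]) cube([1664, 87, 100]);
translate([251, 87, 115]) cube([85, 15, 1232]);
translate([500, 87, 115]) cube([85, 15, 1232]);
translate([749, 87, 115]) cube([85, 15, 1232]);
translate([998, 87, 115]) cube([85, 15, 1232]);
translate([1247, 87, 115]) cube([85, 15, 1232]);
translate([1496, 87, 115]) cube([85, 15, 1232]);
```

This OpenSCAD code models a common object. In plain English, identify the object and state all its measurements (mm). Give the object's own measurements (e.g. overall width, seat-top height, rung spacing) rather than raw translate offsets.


A fence section. Two 87×87 mm posts, 1373 mm tall, stand on the floor with a clear span of 1664 mm between their inner faces. Two horizontal rails of 87×100 mm section span the gap between the posts with their undersides at z = 226 mm and z = 1100 mm, flush with the posts' −y face. 6 pickets, each 85 mm wide, 15 mm thick and 1232 mm tall, are fixed to the +y face of the rails with their bottoms at z = 115 mm, spaced across the span with a 164 mm gap after the −x post and between neighbouring pickets, with 170 mm left before the +x post.


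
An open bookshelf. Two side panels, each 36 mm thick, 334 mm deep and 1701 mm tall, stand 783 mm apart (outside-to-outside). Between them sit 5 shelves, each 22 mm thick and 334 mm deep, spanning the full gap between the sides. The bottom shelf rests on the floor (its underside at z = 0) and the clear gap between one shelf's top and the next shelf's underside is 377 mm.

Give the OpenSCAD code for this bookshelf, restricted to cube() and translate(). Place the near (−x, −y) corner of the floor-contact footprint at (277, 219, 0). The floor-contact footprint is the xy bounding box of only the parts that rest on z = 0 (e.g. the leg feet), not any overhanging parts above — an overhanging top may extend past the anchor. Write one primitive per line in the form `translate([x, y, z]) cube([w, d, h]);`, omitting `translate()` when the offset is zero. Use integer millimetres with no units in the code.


translate([277, 219, 0]) cube([36, 334, 1701]);
translate([1024, 219, 0]) cube([36, 334, 1701]);
translate([313, 219, 0]) cube([711, 334, 22]);
translate([313, 219, 399]) cube([711, 334, 22]);
translate([313, 219, 798]) cube([711, 334, 22]);
translate([313, 219, 1197]) cube([711, 334, 22]);
translate([313, 219, 1596]) cube([711, 334, 22]);


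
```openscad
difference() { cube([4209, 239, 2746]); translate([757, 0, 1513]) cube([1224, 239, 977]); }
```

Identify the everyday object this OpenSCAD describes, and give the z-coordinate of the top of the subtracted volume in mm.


A wall with a window opening. The window head height is 2490 mm.

A wall with a rectangular opening subtracted — a window. Sill at z = 1513, opening 977 mm tall, so the head is at 1513 + 977 = 2490 mm.


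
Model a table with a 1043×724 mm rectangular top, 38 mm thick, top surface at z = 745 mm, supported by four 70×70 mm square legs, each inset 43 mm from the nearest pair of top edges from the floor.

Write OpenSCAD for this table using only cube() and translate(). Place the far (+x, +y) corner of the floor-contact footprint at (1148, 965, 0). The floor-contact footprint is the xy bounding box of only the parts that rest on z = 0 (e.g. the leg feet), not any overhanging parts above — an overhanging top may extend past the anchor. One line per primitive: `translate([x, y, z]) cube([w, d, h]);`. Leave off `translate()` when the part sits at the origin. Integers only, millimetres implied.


translate([148, 284, 707]) cube([1043, 724, 38]);
translate([191, 327, 0]) cube([70, 70, 707]);
translate([1078, 327, 0]) cube([70, 70, 707]);
translate([191, 895, 0]) cube([70, 70, 707]);
translate([1078, 895, 0]) cube([70, 70, 707]);


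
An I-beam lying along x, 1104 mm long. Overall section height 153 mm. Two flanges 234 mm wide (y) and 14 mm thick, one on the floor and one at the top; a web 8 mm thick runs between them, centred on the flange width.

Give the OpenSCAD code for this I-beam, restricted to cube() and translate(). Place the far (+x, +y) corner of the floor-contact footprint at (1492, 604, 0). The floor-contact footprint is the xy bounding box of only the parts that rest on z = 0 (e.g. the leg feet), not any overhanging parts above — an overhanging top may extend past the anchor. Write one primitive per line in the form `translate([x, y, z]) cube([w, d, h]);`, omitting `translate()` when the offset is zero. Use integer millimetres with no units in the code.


translate([388, 370, 0]) cube([1104, 234, 14]);
translate([388, 483, 14]) cube([1104, 8, 125]);
translate([388, 370, 139]) cube([1104, 234, 14]);


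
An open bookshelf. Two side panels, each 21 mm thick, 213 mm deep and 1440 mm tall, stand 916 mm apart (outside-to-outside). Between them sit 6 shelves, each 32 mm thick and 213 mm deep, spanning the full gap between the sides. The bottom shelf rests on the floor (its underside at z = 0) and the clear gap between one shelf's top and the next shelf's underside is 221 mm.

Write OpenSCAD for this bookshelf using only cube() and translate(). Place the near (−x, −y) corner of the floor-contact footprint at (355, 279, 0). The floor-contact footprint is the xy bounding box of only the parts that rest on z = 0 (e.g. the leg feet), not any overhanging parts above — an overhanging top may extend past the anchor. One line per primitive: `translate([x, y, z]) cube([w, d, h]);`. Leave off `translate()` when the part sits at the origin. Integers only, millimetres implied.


translate([355, 279, 0]) cube([21, 213, 1440]);
translate([1250, 279, 0]) cube([21, 213, 1440]);
translate([376, 279, 0]) cube([874, 213, 32]);
translate([376, 279, 253]) cube([874, 213, 32]);
translate([376, 279, 506]) cube([874, 213, 32]);
translate([376, 279, 759]) cube([874, 213, 32]);
translate([376, 279, 1012]) cube([874, 213, 32]);
translate([376, 279, 1265]) cube([874, 213, 32]);


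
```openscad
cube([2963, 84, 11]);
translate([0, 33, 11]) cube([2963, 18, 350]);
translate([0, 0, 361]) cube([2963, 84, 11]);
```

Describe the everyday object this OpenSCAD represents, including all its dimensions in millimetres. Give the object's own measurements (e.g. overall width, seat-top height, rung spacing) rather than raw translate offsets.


An I-beam lying along x, 2963 mm long. Overall section height 372 mm. Two flanges 84 mm wide (y) and 11 mm thick, one on the floor and one at the top; a web 18 mm thick runs between them, centred on the flange width.


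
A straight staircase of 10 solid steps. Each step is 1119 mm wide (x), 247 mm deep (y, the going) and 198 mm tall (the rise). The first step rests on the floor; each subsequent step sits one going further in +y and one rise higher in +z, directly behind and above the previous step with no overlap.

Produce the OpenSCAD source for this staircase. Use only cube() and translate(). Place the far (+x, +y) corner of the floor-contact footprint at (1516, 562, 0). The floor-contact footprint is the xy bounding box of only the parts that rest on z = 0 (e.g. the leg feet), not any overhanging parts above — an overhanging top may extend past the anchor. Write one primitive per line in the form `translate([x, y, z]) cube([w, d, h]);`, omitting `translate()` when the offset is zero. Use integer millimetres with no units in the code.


translate([397, 315, 0]) cube([1119, 247, 198]);
translate([397, 562, 198]) cube([1119, 247, 198]);
translate([397, 809, 396]) cube([1119, 247, 198]);
translate([397, 1056, 594]) cube([1119, 247, 198]);
translate([397, 1303, 792]) cube([1119, 247, 198]);
translate([397, 1550, 990]) cube([1119, 247, 198]);
translate([397, 1797, 1188]) cube([1119, 247, 198]);
translate([397, 2044, 1386]) cube([1119, 247, 198]);
translate([397, 2291, 1584]) cube([1119, 247, 198]);
translate([397, 2538, 1782]) cube([1119, 247, 198]);


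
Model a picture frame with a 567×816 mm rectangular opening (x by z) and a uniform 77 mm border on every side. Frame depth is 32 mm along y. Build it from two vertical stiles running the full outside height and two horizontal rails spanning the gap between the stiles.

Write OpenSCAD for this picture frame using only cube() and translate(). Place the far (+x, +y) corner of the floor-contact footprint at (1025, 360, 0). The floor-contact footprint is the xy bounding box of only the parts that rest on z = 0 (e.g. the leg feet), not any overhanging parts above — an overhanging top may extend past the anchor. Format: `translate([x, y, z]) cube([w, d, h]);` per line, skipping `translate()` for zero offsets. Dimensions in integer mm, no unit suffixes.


translate([304, 328, 0]) cube([77, 32, 970]);
translate([948, 328, 0]) cube([77, 32, 970]);
translate([381, 328, 0]) cube([567, 32, 77]);
translate([381, 328, 893]) cube([567, 32, 77]);


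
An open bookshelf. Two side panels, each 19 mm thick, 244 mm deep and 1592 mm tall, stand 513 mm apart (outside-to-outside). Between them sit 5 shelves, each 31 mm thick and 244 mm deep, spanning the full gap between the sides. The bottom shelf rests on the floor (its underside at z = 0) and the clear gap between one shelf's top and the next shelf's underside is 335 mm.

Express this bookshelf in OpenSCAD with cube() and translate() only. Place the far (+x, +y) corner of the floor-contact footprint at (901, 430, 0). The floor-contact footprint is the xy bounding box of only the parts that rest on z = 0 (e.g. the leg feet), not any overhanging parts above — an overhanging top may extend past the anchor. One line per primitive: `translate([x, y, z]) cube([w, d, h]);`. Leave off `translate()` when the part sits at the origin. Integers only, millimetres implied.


translate([388, 186, 0]) cube([19, 244, 1592]);
translate([882, 186, 0]) cube([19, 244, 1592]);
translate([407, 186, 0]) cube([475, 244, 31]);
translate([407, 186, 366]) cube([475, 244, 31]);
translate([407, 186, 732]) cube([475, 244, 31]);
translate([407, 186, 1098]) cube([475, 244, 31]);
translate([407, 186, 1464]) cube([475, 244, 31]);


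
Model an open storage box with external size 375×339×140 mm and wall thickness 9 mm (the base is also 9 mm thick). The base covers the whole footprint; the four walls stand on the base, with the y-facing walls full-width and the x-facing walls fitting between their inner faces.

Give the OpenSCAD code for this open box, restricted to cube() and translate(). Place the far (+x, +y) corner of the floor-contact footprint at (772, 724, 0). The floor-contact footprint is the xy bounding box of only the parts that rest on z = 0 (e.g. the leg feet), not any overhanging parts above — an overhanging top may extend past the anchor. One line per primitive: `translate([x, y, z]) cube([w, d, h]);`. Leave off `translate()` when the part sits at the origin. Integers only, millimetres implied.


translate([397, 385, 0]) cube([375, 339, 9]);
translate([397, 385, 9]) cube([375, 9, 131]);
translate([397, 715, 9]) cube([375, 9, 131]);
translate([397, 394, 9]) cube([9, 321, 131]);
translate([763, 394, 9]) cube([9, 321, 131]);


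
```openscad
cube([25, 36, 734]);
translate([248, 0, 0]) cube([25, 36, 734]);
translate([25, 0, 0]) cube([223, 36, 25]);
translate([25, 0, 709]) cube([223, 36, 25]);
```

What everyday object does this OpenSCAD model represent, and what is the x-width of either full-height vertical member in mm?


A picture frame. The border width is 25 mm.

Four thin pieces enclosing a rectangular opening — a picture frame. The two full-height stiles are 734 mm tall; the top rail sits at z = 709 and is 25 mm tall, so the border above the opening is 734 − 709 = 25 mm, matching the stile x-width.


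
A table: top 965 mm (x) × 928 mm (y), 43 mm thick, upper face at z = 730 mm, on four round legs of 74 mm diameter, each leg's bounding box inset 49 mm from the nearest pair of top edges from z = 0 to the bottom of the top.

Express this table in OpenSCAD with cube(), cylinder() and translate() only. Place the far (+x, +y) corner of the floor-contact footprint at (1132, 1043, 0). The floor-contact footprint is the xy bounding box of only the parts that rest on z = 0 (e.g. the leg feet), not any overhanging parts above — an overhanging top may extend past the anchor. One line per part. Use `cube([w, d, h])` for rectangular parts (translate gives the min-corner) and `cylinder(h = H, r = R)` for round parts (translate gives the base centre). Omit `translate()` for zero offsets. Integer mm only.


translate([216, 164, 687]) cube([965, 928, 43]);
translate([302, 250, 0]) cylinder(h = 687, r = 37);
translate([1095, 250, 0]) cylinder(h = 687, r = 37);
translate([302, 1006, 0]) cylinder(h = 687, r = 37);
translate([1095, 1006, 0]) cylinder(h = 687, r = 37);


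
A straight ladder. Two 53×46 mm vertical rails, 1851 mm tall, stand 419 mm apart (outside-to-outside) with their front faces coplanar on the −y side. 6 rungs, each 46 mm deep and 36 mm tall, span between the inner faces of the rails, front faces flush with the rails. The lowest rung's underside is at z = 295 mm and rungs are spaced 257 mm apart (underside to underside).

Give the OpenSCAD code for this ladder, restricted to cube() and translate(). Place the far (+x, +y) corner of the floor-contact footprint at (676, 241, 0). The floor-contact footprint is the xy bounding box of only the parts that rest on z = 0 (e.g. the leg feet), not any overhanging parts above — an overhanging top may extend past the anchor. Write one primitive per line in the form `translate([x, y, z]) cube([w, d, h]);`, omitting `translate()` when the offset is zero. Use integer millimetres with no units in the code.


translate([257, 195, 0]) cube([53, 46, 1851]);
translate([623, 195, 0]) cube([53, 46, 1851]);
translate([310, 195, 295]) cube([313, 46, 36]);
translate([310, 195, 552]) cube([313, 46, 36]);
translate([310, 195, 809]) cube([313, 46, 36]);
translate([310, 195, 1066]) cube([313, 46, 36]);
translate([310, 195, 1323]) cube([313, 46, 36]);
translate([310, 195, 1580]) cube([313, 46, 36]);


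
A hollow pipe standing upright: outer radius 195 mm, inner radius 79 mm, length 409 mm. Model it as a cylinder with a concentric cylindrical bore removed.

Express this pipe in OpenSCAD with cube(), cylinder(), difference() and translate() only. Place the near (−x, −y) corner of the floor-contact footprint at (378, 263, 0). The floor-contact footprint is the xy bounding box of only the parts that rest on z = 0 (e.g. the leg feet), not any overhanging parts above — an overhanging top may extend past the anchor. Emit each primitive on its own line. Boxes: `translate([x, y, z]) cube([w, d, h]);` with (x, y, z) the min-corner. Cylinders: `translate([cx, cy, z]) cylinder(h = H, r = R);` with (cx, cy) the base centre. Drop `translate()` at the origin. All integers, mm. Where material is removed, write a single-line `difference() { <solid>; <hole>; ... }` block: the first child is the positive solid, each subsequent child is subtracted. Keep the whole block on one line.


difference() { translate([573, 458, 0]) cylinder(h = 409, r = 195); translate([573, 458, 0]) cylinder(h = 409, r = 79); }


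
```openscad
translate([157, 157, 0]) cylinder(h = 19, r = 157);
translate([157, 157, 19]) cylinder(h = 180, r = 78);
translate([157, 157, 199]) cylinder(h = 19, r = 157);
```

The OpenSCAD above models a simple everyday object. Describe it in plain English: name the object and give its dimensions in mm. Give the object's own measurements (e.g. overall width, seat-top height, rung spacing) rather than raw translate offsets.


A spool: two coaxial disc flanges of radius 157 mm and thickness 19 mm, joined by a core cylinder of radius 78 mm and height 180 mm. The lower flange rests on z = 0 and the three cylinders share a vertical axis.


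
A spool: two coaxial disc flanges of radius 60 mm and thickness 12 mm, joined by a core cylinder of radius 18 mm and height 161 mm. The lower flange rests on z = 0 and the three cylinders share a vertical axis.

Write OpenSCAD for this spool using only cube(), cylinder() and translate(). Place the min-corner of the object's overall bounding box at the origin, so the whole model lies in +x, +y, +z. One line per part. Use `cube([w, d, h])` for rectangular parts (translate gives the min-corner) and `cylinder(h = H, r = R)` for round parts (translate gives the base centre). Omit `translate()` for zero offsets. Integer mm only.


translate([60, 60, 0]) cylinder(h = 12, r = 60);
translate([60, 60, 12]) cylinder(h = 161, r = 18);
translate([60, 60, 173]) cylinder(h = 12, r = 60);


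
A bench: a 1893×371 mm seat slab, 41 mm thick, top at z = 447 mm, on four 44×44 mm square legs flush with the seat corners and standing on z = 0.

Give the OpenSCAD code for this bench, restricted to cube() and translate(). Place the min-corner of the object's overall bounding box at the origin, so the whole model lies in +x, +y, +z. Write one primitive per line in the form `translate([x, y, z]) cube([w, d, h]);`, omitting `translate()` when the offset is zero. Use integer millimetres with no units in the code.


translate([0, 0, 406]) cube([1893, 371, 41]);
cube([44, 44, 406]);
translate([0, 327, 0]) cube([44, 44, 406]);
translate([1849, 0, 0]) cube([44, 44, 406]);
translate([1849, 327, 0]) cube([44, 44, 406]);


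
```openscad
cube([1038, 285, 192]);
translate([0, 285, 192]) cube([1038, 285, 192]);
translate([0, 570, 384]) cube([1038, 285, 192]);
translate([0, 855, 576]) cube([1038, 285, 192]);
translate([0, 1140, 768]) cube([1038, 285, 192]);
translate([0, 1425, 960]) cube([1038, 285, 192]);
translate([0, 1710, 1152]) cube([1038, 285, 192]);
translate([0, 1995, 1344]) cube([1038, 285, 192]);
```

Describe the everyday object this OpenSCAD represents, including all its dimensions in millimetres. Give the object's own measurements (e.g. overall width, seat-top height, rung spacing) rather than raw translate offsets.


A straight staircase of 8 solid steps. Each step is 1038 mm wide (x), 285 mm deep (y, the going) and 192 mm tall (the rise). The first step rests on the floor; each subsequent step sits one going further in +y and one rise higher in +z, directly behind and above the previous step with no overlap.


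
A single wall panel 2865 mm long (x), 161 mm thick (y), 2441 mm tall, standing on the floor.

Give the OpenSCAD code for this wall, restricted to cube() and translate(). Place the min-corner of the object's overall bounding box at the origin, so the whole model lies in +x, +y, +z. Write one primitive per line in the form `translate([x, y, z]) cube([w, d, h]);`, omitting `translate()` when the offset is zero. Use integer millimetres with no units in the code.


cube([2865, 161, 2441]);


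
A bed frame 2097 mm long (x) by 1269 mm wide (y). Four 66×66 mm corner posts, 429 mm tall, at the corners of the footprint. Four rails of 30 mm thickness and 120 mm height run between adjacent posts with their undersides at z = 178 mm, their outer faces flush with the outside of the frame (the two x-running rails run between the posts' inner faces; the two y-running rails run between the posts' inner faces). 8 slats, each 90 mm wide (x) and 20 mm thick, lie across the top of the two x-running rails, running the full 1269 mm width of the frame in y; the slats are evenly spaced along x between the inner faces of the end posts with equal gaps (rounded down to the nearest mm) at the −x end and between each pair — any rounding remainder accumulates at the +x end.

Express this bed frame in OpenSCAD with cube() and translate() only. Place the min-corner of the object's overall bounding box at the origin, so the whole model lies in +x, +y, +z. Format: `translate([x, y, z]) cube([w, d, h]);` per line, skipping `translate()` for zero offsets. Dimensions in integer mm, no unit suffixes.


cube([66, 66, 429]);
translate([0, 1203, 0]) cube([66, 66, 429]);
translate([2031, 0, 0]) cube([66, 66, 429]);
translate([2031, 1203, 0]) cube([66, 66, 429]);
translate([66, 0, 178]) cube([1965, 30, 120]);
translate([66, 1239, 178]) cube([1965, 30, 120]);
translate([0, 66, 178]) cube([30, 1137, 120]);
translate([2067, 66, 178]) cube([30, 1137, 120]);
translate([204, 0, 298]) cube([90, 1269, 20]);
translate([432, 0, 298]) cube([90, 1269, 20]);
translate([660, 0, 298]) cube([90, 1269, 20]);
translate([888, 0, 298]) cube([90, 1269, 20]);
translate([1116, 0, 298]) cube([90, 1269, 20]);
translate([1344, 0, 298]) cube([90, 1269, 20]);
translate([1572, 0, 298]) cube([90, 1269, 20]);
translate([1800, 0, 298]) cube([90, 1269, 20]);


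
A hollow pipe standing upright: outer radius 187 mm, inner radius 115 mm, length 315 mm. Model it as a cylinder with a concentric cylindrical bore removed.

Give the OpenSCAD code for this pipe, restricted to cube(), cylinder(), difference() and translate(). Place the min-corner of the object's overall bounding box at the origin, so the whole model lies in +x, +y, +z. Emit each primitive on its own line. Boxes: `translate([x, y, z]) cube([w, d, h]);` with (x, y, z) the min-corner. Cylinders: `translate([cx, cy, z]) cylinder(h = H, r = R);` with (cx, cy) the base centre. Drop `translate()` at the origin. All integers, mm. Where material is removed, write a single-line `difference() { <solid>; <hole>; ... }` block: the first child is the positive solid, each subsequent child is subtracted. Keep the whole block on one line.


difference() { translate([187, 187, 0]) cylinder(h = 315, r = 187); translate([187, 187, 0]) cylinder(h = 315, r = 115); }


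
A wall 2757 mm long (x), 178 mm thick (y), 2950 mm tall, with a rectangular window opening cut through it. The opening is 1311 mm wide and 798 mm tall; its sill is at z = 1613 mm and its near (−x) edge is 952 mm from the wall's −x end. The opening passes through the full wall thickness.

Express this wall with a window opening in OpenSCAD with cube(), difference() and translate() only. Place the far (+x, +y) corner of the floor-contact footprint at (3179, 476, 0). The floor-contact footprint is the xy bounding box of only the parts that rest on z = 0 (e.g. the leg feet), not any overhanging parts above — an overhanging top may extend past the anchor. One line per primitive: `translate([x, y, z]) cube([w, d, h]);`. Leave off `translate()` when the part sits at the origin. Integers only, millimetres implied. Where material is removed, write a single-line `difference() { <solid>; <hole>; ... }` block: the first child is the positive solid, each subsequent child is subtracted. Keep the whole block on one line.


difference() { translate([422, 298, 0]) cube([2757, 178, 2950]); translate([1374, 298, 1613]) cube([1311, 178, 798]); }
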